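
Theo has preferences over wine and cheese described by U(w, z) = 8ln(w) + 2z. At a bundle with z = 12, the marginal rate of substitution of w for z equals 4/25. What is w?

MU_w = 8/w, MU_z = 2.
MRS = 8/w ÷ 2.
MRS depends only on w: 4/w = 4/25 ⇒ w = 4/(4/25) = 25.

w = 25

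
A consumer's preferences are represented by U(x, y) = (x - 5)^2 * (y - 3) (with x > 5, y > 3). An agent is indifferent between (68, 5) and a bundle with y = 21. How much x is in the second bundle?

x = 26

U(68, 5) = 7938.
Set U(x, 21) = 7938 and solve.
With y = 21: (21 − 3) = 18, so (x − 5)^2 = 7938/18 = 441.
Taking the square root (with x > 5): x − 5 = 21, so x = 26.
Check: U(26, 21) = 7938.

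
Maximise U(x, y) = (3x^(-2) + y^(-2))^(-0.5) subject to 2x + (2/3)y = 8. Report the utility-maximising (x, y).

For CES with ρ = -2, MRS = (3/1)·(y/x)^3.
Tangency: set MRS = p_x/p_y = 2/(2/3) = 3.
So (y/x)^3 = 1; taking the cube root, y/x = 1, i.e. y = x.
Substitute into the budget 2·x + (2/3)·y = 8: (8/3)·x = 8, so x* = 3 and y* = 3.

x* = 3, y* = 3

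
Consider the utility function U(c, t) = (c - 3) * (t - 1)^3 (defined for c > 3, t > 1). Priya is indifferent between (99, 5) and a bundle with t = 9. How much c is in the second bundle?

U(99, 5) = 6144.
Set U(c, 9) = 6144 and solve.
With t = 9: (9 − 1)^3 = 512, so (c − 3) = 6144/512 = 12.
So c = 3 + 12 = 15.
Check: U(15, 9) = 6144.

c = 15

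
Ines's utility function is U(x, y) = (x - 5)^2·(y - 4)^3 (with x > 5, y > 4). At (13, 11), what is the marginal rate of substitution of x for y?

MU_x = 2·(x−5)·(y−4)^3, MU_y = 3·(x−5)^2·(y−4)^2.
MRS = (2/3)·(y−4)/(x−5).
At (13, 11): MRS = 7/12.
That is, one extra unit of x is worth 7/12 units of y at the margin.

MRS = 7/12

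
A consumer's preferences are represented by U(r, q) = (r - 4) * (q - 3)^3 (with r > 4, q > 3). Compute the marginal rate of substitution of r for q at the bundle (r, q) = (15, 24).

MU_r = (q−3)^3, MU_q = 3·(r−4)·(q−3)^2.
MRS = (1/3)·(q−3)/(r−4).
At (15, 24): MRS = 7/11.
So at (15, 24) the consumer would give up 7/11 units of q for one more unit of r.

MRS = 7/11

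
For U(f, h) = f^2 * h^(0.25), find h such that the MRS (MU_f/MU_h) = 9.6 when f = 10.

MU_f = 2·f·h^(0.25) and MU_h = 0.25·f^2·h^(-0.75).
MRS = MU_f/MU_h = (8)·h/f.
Substitute f = 10: MRS = h/1.25. Setting h/1.25 = 9.6 gives h = 9.6·1.25 = 12.

h = 12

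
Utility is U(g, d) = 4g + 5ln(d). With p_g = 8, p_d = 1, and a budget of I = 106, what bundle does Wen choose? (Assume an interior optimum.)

MU_g = 4, MU_d = 5/d.
MRS = 4 ÷ (5/d).
Tangency: set MRS = p_g/p_d = 8/1 = 8.
MRS depends only on d: 0.8·d = 8 ⇒ d* = 8/0.8 = 10.
From the budget, 8·g = 106 − 1·10 = 96, so g* = 12.

g* = 12, d* = 10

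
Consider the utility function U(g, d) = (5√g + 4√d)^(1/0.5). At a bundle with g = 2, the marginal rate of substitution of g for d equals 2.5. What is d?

For CES with ρ = 0.5, MRS = (5/4)·√(d/g).
Setting (5/4)·√(d/2) = 2.5 gives √(d/2) = 2, so d/2 = 4 and d = 8.

d = 8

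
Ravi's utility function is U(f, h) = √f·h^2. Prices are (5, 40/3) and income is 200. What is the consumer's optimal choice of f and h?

MU_f = 0.5·f^(-0.5)·h^2 and MU_h = 2·√f·h.
MRS = MU_f/MU_h = (0.25)·h/f.
Tangency: set MRS = p_f/p_h = 5/(40/3) = 0.375.
So (0.25)·h/f = 0.375, i.e. h = 1.5·f.
Substitute into the budget 5·f + (40/3)·h = 200: 25·f = 200, so f* = 8.
Then h* = 1.5·8 = 12.

f* = 8, h* = 12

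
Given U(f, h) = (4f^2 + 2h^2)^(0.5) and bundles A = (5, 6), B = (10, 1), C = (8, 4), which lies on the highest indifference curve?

Bundle B

Evaluate utility at each bundle:
U(A) = 13.115.
U(B) = 20.050.
U(C) = 16.971.
Highest utility is B, so B ≻ C ≻ A.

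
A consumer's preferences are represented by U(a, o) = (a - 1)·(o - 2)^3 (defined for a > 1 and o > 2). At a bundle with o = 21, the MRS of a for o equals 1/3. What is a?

a = 20

MU_a = (o−2)^3, MU_o = 3·(a−1)·(o−2)^2.
MRS = (1/3)·(o−2)/(a−1).
Substitute o = 21: MRS = (19/3)/(a − 1). Setting this equal to 1/3 gives a − 1 = (19/3)/(1/3) = 19, so a = 20.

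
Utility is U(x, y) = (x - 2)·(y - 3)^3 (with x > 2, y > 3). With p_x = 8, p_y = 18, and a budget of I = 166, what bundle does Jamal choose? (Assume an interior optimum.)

x* = 5, y* = 7

MU_x = (y−3)^3, MU_y = 3·(x−2)·(y−3)^2.
MRS = (1/3)·(y−3)/(x−2).
Tangency: set MRS = p_x/p_y = 8/18 = 4/9.
So (1/3)·(y − 3)/(x − 2) = 4/9, i.e. (y − 3) = (4/3)·(x − 2).
Rewrite the budget in excess-of-subsistence terms: 8·(x − 2) + 18·(y − 3) = 166 − 8·2 − 18·3 = 96.
Substituting, 32·(x − 2) = 96, so x − 2 = 3 and x* = 5.
Then y − 3 = (4/3)·3 = 4, so y* = 7.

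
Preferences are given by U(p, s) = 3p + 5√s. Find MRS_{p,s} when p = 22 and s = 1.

MRS = 1.2

MU_p = 3, MU_s = 5/(2√s).
MRS = 3 ÷ (5/(2√s)).
At (22, 1): MRS = 1.2.
The indifference curve has slope −1.2 at this bundle.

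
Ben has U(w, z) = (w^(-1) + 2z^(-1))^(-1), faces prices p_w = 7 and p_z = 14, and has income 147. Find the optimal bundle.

w* = 7, z* = 7

For CES with ρ = -1, MRS = (1/2)·(z/w)^2.
Tangency: set MRS = p_w/p_z = 7/14 = 0.5.
So (z/w)^2 = 1; taking the square root, z/w = 1, i.e. z = w.
Substitute into the budget 7·w + 14·z = 147: 21·w = 147, so w* = 7 and z* = 7.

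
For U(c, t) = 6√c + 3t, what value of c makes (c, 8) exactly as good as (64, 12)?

U(64, 12) = 84.
Set U(c, 8) = 84 and solve.
With t = 8: 6√c = 84 − 3·8 = 60, so √c = 10 and c = 100.
Check: U(100, 8) = 84.

c = 100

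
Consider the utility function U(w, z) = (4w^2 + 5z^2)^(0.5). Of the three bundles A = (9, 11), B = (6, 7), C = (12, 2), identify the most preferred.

Evaluate utility at each bundle:
U(A) = 30.480.
U(B) = 19.723.
U(C) = 24.413.
Highest utility is A, so A ≻ C ≻ B.

Bundle A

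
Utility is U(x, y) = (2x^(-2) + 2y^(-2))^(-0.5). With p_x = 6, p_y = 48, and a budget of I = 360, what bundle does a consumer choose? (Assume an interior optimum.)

x* = 12, y* = 6

For CES with ρ = -2, MRS = (y/x)^3.
Tangency: set MRS = p_x/p_y = 6/48 = 0.125.
So (y/x)^3 = 0.125; taking the cube root, y/x = 0.5, i.e. y = 0.5·x.
Substitute into the budget 6·x + 48·y = 360: 30·x = 360, so x* = 12 and y* = 0.5·12 = 6.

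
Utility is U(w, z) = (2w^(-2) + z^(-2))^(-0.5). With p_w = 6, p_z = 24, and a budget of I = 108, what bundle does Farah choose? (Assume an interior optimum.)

For CES with ρ = -2, MRS = (2/1)·(z/w)^3.
Tangency: set MRS = p_w/p_z = 6/24 = 0.25.
So (z/w)^3 = 0.125; taking the cube root, z/w = 0.5, i.e. z = 0.5·w.
Substitute into the budget 6·w + 24·z = 108: 18·w = 108, so w* = 6 and z* = 0.5·6 = 3.

w* = 6, z* = 3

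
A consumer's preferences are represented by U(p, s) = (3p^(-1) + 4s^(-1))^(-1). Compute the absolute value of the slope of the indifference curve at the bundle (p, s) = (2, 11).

For CES with ρ = -1, MRS = (3/4)·(s/p)^2.
At (2, 11): MRS = 363/16.
So at (2, 11) the consumer would give up 363/16 units of s for one more unit of p.

MRS = 363/16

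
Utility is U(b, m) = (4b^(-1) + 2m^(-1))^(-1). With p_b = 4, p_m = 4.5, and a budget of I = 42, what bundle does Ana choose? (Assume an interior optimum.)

For CES with ρ = -1, MRS = (4/2)·(m/b)^2.
Tangency: set MRS = p_b/p_m = 4/4.5 = 8/9.
So (m/b)^2 = 4/9; taking the square root, m/b = 2/3, i.e. m = (2/3)·b.
Substitute into the budget 4·b + 4.5·m = 42: 7·b = 42, so b* = 6 and m* = (2/3)·6 = 4.

b* = 6, m* = 4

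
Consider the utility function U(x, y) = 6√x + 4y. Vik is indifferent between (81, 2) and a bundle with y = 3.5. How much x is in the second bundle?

x = 64

U(81, 2) = 62.
Set U(x, 3.5) = 62 and solve.
With y = 3.5: 6√x = 62 − 4·3.5 = 48, so √x = 8 and x = 64.
Check: U(64, 3.5) = 62.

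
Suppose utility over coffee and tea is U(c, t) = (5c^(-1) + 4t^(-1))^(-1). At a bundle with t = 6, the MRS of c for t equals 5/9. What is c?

c = 9

For CES with ρ = -1, MRS = (5/4)·(t/c)^2.
Setting (5/4)·(6/c)^2 = 5/9 gives (6/c)^2 = 4/9, so 6/c = 2/3 and c = 9.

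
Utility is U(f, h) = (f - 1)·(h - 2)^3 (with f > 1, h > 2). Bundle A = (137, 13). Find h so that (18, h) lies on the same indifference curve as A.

h = 24

U(137, 13) = 181016.
Set U(18, h) = 181016 and solve.
With f = 18: (18 − 1) = 17, so (h − 2)^3 = 181016/17 = 10648.
Taking the cube root (with h > 2): h − 2 = 22, so h = 24.
Check: U(18, 24) = 181016.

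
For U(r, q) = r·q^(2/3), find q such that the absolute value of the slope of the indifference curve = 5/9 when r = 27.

q = 10

MU_r = q^(2/3) and MU_q = 2/3·r·q^(-1/3).
MRS = MU_r/MU_q = (1.5)·q/r.
Substitute r = 27: MRS = q/18. Setting q/18 = 5/9 gives q = (5/9)·18 = 10.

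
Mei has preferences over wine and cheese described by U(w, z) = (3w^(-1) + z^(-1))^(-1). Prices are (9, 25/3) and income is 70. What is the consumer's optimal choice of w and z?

For CES with ρ = -1, MRS = (3/1)·(z/w)^2.
Tangency: set MRS = p_w/p_z = 9/(25/3) = 27/25.
So (z/w)^2 = 9/25; taking the square root, z/w = 0.6, i.e. z = 0.6·w.
Substitute into the budget 9·w + (25/3)·z = 70: 14·w = 70, so w* = 5 and z* = 0.6·5 = 3.

w* = 5, z* = 3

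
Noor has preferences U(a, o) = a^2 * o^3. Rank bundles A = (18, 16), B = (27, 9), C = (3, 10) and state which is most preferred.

Bundle A

Evaluate utility at each bundle:
U(A) = 1327104.
U(B) = 531441.
U(C) = 9000.
Highest utility is A, so A ≻ B ≻ C.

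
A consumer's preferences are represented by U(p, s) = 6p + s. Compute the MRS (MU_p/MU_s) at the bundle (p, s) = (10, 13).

MU_p = 6, MU_s = 1, so MRS = 6/1 = 6 at every bundle.
At (10, 13): MRS = 6.
The indifference curve has slope −6 at this bundle.

MRS = 6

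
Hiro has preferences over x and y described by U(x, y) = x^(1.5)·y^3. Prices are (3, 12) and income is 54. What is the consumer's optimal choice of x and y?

x* = 6, y* = 3

MU_x = 1.5·√x·y^3 and MU_y = 3·x^(1.5)·y^2.
MRS = MU_x/MU_y = (0.5)·y/x.
Tangency: set MRS = p_x/p_y = 3/12 = 0.25.
So (0.5)·y/x = 0.25, i.e. y = 0.5·x.
Substitute into the budget 3·x + 12·y = 54: 9·x = 54, so x* = 6.
Then y* = 0.5·6 = 3.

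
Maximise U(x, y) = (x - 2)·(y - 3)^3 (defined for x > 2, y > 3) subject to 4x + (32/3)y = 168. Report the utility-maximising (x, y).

MU_x = (y−3)^3, MU_y = 3·(x−2)·(y−3)^2.
MRS = (1/3)·(y−3)/(x−2).
Tangency: set MRS = p_x/p_y = 4/(32/3) = 0.375.
So (1/3)·(y − 3)/(x − 2) = 0.375, i.e. (y − 3) = 1.125·(x − 2).
Rewrite the budget in excess-of-subsistence terms: 4·(x − 2) + (32/3)·(y − 3) = 168 − 4·2 − (32/3)·3 = 128.
Substituting, 16·(x − 2) = 128, so x − 2 = 8 and x* = 10.
Then y − 3 = 1.125·8 = 9, so y* = 12.

x* = 10, y* = 12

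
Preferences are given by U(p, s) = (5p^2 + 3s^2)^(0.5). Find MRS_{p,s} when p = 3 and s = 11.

For CES with ρ = 2, MRS = (5/3)·(s/p)^(-1).
At (3, 11): MRS = 5/11.
That is, one extra unit of p is worth 5/11 units of s at the margin.

MRS = 5/11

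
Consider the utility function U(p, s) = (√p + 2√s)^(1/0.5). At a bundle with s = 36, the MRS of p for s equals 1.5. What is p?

p = 4

For CES with ρ = 0.5, MRS = (1/2)·√(s/p).
Setting (1/2)·√(36/p) = 1.5 gives √(36/p) = 3, so 36/p = 9 and p = 4.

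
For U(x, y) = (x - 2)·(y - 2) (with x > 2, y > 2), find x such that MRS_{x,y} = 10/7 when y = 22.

MU_x = (y−2), MU_y = (x−2).
MRS = (y−2)/(x−2).
Substitute y = 22: MRS = 20/(x − 2). Setting this equal to 10/7 gives x − 2 = 20/(10/7) = 14, so x = 16.

x = 16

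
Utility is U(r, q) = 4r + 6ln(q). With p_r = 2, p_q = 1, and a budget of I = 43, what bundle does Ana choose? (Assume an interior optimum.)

MU_r = 4, MU_q = 6/q.
MRS = 4 ÷ (6/q).
Tangency: set MRS = p_r/p_q = 2/1 = 2.
MRS depends only on q: (2/3)·q = 2 ⇒ q* = 2/(2/3) = 3.
From the budget, 2·r = 43 − 1·3 = 40, so r* = 20.

r* = 20, q* = 3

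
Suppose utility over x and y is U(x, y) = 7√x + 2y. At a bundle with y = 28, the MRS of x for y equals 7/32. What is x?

MU_x = 7/(2√x), MU_y = 2.
MRS = 7/(2√x) ÷ 2.
MRS depends only on x: 1.75/√x = 7/32 ⇒ √x = 1.75/(7/32) = 8 ⇒ x = 64.

x = 64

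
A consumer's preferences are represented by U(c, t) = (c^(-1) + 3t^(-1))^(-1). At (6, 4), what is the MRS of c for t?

For CES with ρ = -1, MRS = (1/3)·(t/c)^2.
At (6, 4): MRS = 4/27.
That is, one extra unit of c is worth 4/27 units of t at the margin.

MRS = 4/27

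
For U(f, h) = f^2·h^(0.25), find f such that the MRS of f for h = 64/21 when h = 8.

MU_f = 2·f·h^(0.25) and MU_h = 0.25·f^2·h^(-0.75).
MRS = MU_f/MU_h = (8)·h/f.
Substitute h = 8: MRS = 64/f. Setting 64/f = 64/21 gives f = 64/(64/21) = 21.

f = 21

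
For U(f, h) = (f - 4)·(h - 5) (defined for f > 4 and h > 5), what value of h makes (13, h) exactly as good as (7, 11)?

U(7, 11) = 18.
Set U(13, h) = 18 and solve.
With f = 13: (13 − 4) = 9, so (h − 5) = 18/9 = 2.
So h = 5 + 2 = 7.
Check: U(13, 7) = 18.

h = 7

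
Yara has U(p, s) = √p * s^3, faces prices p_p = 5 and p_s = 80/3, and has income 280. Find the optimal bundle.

p* = 8, s* = 9

MU_p = 0.5·p^(-0.5)·s^3 and MU_s = 3·√p·s^2.
MRS = MU_p/MU_s = (1/6)·s/p.
Tangency: set MRS = p_p/p_s = 5/(80/3) = 3/16.
So (1/6)·s/p = 3/16, i.e. s = 1.125·p.
Substitute into the budget 5·p + (80/3)·s = 280: 35·p = 280, so p* = 8.
Then s* = 1.125·8 = 9.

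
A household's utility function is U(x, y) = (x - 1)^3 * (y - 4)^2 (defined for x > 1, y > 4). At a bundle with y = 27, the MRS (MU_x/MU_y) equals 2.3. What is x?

x = 16

MU_x = 3·(x−1)^2·(y−4)^2, MU_y = 2·(x−1)^3·(y−4).
MRS = (3/2)·(y−4)/(x−1).
Substitute y = 27: MRS = 34.5/(x − 1). Setting this equal to 2.3 gives x − 1 = 34.5/2.3 = 15, so x = 16.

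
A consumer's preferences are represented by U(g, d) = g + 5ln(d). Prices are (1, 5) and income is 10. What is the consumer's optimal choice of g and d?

g* = 5, d* = 1

MU_g = 1, MU_d = 5/d.
MRS = 1 ÷ (5/d).
Tangency: set MRS = p_g/p_d = 1/5 = 0.2.
MRS depends only on d: 0.2·d = 0.2 ⇒ d* = 0.2/0.2 = 1.
From the budget, 1·g = 10 − 5·1 = 5, so g* = 5.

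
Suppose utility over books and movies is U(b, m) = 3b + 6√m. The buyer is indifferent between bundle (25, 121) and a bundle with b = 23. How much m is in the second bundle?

U(25, 121) = 141.
Set U(23, m) = 141 and solve.
With b = 23: 6√m = 141 − 3·23 = 72, so √m = 12 and m = 144.
Check: U(23, 144) = 141.

m = 144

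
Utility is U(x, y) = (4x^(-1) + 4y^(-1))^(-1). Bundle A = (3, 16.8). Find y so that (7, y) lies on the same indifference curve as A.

y = 4

U depends on (x, y) only through S = 4x^(-1) + 4y^(-1), so equal utility means equal S. At (3, 16.8): S = 11/7.
With x = 7: 4·7^(-1) = 4/7, so 4y^(-1) = 11/7 − 4/7 = 1, i.e. y^(-1) = 0.25.
Hence y = 1/0.25 = 4.
Check: U(7, 4) = 0.6364.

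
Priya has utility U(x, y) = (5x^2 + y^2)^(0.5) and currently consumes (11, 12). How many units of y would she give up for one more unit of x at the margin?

MRS = 55/12

For CES with ρ = 2, MRS = (5/1)·(y/x)^(-1).
At (11, 12): MRS = 55/12.
So at (11, 12) the consumer would give up 55/12 units of y for one more unit of x.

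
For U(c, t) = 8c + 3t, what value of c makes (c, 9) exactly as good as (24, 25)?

c = 30

U(24, 25) = 267.
Set U(c, 9) = 267 and solve.
8c + 3·9 = 267 ⇒ 8c = 240 ⇒ c = 30.
Check: U(30, 9) = 267.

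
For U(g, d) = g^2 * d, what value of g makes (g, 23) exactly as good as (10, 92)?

U(10, 92) = 9200.
Set U(g, 23) = 9200 and solve.
With d = 23: g^2 = 9200/23 = 400; taking the square root, g = 20.
Check: U(20, 23) = 9200.

g = 20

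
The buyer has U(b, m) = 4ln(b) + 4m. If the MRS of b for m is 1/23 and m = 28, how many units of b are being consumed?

MU_b = 4/b, MU_m = 4.
MRS = 4/b ÷ 4.
MRS depends only on b: 1/b = 1/23 ⇒ b = 1/(1/23) = 23.

b = 23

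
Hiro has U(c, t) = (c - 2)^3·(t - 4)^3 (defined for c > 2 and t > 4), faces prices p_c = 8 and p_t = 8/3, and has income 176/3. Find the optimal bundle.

MU_c = 3·(c−2)^2·(t−4)^3, MU_t = 3·(c−2)^3·(t−4)^2.
MRS = (t−4)/(c−2).
Tangency: set MRS = p_c/p_t = 8/(8/3) = 3.
So (t − 4)/(c − 2) = 3, i.e. (t − 4) = 3·(c − 2).
Rewrite the budget in excess-of-subsistence terms: 8·(c − 2) + (8/3)·(t − 4) = 176/3 − 8·2 − (8/3)·4 = 32.
Substituting, 16·(c − 2) = 32, so c − 2 = 2 and c* = 4.
Then t − 4 = 3·2 = 6, so t* = 10.

c* = 4, t* = 10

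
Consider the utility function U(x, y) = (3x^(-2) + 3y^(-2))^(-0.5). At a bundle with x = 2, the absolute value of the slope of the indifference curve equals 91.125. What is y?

y = 9

For CES with ρ = -2, MRS = (y/x)^3.
Setting (y/2)^3 = 91.125 gives y/2 = 4.5 and y = 9.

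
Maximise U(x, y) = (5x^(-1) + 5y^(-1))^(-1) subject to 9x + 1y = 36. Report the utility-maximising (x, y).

For CES with ρ = -1, MRS = (y/x)^2.
Tangency: set MRS = p_x/p_y = 9/1 = 9.
So (y/x)^2 = 9; taking the square root, y/x = 3, i.e. y = 3·x.
Substitute into the budget 9·x + 1·y = 36: 12·x = 36, so x* = 3 and y* = 3·3 = 9.

x* = 3, y* = 9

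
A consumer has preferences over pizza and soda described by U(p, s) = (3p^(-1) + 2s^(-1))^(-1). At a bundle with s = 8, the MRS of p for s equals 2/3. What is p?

For CES with ρ = -1, MRS = (3/2)·(s/p)^2.
Setting (3/2)·(8/p)^2 = 2/3 gives (8/p)^2 = 4/9, so 8/p = 2/3 and p = 12.

p = 12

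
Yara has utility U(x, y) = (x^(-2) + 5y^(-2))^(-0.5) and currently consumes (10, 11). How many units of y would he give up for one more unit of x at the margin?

For CES with ρ = -2, MRS = (1/5)·(y/x)^3.
At (10, 11): MRS = 1331/5000.
That is, one extra unit of x is worth 1331/5000 units of y at the margin.

MRS = 1331/5000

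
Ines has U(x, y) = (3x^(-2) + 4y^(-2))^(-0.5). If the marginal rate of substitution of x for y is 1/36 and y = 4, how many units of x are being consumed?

x = 12

For CES with ρ = -2, MRS = (3/4)·(y/x)^3.
Setting (3/4)·(4/x)^3 = 1/36 gives (4/x)^3 = 1/27, so 4/x = 1/3 and x = 12.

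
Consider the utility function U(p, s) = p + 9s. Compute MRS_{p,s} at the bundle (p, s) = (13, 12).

MU_p = 1, MU_s = 9, so MRS = 1/9 at every bundle.
At (13, 12): MRS = 1/9.
The indifference curve has slope −1/9 at this bundle.

MRS = 1/9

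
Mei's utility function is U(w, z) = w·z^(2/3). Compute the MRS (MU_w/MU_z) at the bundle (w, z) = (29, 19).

MRS = 57/58

MU_w = z^(2/3) and MU_z = 2/3·w·z^(-1/3).
MRS = MU_w/MU_z = (1.5)·z/w.
At (29, 19): MRS = 57/58.
The indifference curve has slope −57/58 at this bundle.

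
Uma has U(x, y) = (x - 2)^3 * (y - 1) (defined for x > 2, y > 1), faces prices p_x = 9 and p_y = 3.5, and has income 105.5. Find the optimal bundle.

MU_x = 3·(x−2)^2·(y−1), MU_y = (x−2)^3.
MRS = (3/1)·(y−1)/(x−2).
Tangency: set MRS = p_x/p_y = 9/3.5 = 18/7.
So (3/1)·(y − 1)/(x − 2) = 18/7, i.e. (y − 1) = (6/7)·(x − 2).
Rewrite the budget in excess-of-subsistence terms: 9·(x − 2) + 3.5·(y − 1) = 105.5 − 9·2 − 3.5·1 = 84.
Substituting, 12·(x − 2) = 84, so x − 2 = 7 and x* = 9.
Then y − 1 = (6/7)·7 = 6, so y* = 7.

x* = 9, y* = 7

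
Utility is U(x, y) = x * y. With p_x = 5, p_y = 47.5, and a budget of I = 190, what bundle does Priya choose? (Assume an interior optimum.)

MU_x = y and MU_y = x.
MRS = MU_x/MU_y = y/x.
Tangency: set MRS = p_x/p_y = 5/47.5 = 2/19.
So y/x = 2/19, i.e. y = (2/19)·x.
Substitute into the budget 5·x + 47.5·y = 190: 10·x = 190, so x* = 19.
Then y* = (2/19)·19 = 2.

x* = 19, y* = 2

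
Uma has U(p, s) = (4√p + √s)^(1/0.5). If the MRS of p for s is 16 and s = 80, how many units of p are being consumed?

For CES with ρ = 0.5, MRS = (4/1)·√(s/p).
Setting (4/1)·√(80/p) = 16 gives √(80/p) = 4, so 80/p = 16 and p = 5.

p = 5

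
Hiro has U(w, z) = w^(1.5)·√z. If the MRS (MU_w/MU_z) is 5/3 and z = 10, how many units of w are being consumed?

MU_w = 1.5·√w·√z and MU_z = 0.5·w^(1.5)·z^(-0.5).
MRS = MU_w/MU_z = (3)·z/w.
Substitute z = 10: MRS = 30/w. Setting 30/w = 5/3 gives w = 30/(5/3) = 18.

w = 18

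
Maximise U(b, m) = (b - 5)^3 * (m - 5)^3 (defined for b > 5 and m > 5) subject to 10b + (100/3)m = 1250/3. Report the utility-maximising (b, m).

MU_b = 3·(b−5)^2·(m−5)^3, MU_m = 3·(b−5)^3·(m−5)^2.
MRS = (m−5)/(b−5).
Tangency: set MRS = p_b/p_m = 10/(100/3) = 0.3.
So (m − 5)/(b − 5) = 0.3, i.e. (m − 5) = 0.3·(b − 5).
Rewrite the budget in excess-of-subsistence terms: 10·(b − 5) + (100/3)·(m − 5) = 1250/3 − 10·5 − (100/3)·5 = 200.
Substituting, 20·(b − 5) = 200, so b − 5 = 10 and b* = 15.
Then m − 5 = 0.3·10 = 3, so m* = 8.

b* = 15, m* = 8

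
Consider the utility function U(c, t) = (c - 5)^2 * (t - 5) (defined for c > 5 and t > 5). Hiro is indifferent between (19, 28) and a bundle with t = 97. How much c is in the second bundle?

U(19, 28) = 4508.
Set U(c, 97) = 4508 and solve.
With t = 97: (97 − 5) = 92, so (c − 5)^2 = 4508/92 = 49.
Taking the square root (with c > 5): c − 5 = 7, so c = 12.
Check: U(12, 97) = 4508.

c = 12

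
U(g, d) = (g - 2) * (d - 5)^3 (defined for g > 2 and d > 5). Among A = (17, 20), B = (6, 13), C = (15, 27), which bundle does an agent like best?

Evaluate utility at each bundle:
U(A) = 50625.
U(B) = 2048.
U(C) = 138424.
Highest utility is C, so C ≻ A ≻ B.

Bundle C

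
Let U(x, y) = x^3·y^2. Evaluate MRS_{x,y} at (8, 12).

MU_x = 3·x^2·y^2 and MU_y = 2·x^3·y.
MRS = MU_x/MU_y = (3/2)·y/x.
At (8, 12): MRS = 2.25.
So at (8, 12) the consumer would give up 2.25 units of y for one more unit of x.

MRS = 2.25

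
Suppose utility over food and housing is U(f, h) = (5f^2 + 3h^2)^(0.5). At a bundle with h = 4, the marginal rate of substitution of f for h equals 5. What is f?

f = 12

For CES with ρ = 2, MRS = (5/3)·(h/f)^(-1).
Setting (5/3)·(4/f)^(-1) = 5 gives (4/f)^(-1) = 3, so 4/f = 1/3 and f = 12.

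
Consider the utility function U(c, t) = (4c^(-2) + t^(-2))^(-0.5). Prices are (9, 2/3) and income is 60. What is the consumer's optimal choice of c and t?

For CES with ρ = -2, MRS = (4/1)·(t/c)^3.
Tangency: set MRS = p_c/p_t = 9/(2/3) = 13.5.
So (t/c)^3 = 3.375; taking the cube root, t/c = 1.5, i.e. t = 1.5·c.
Substitute into the budget 9·c + (2/3)·t = 60: 10·c = 60, so c* = 6 and t* = 1.5·6 = 9.

c* = 6, t* = 9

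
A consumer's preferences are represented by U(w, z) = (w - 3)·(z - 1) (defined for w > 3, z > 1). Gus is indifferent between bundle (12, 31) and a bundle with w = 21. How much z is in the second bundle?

z = 16

U(12, 31) = 270.
Set U(21, z) = 270 and solve.
With w = 21: (21 − 3) = 18, so (z − 1) = 270/18 = 15.
So z = 1 + 15 = 16.
Check: U(21, 16) = 270.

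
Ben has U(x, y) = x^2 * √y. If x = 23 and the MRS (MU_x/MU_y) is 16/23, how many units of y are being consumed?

y = 4

MU_x = 2·x·√y and MU_y = 0.5·x^2·y^(-0.5).
MRS = MU_x/MU_y = (4)·y/x.
Substitute x = 23: MRS = y/5.75. Setting y/5.75 = 16/23 gives y = (16/23)·5.75 = 4.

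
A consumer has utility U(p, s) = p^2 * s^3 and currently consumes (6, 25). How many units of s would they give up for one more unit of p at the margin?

MRS = 25/9

MU_p = 2·p·s^3 and MU_s = 3·p^2·s^2.
MRS = MU_p/MU_s = (2/3)·s/p.
At (6, 25): MRS = 25/9.
That is, one extra unit of p is worth 25/9 units of s at the margin.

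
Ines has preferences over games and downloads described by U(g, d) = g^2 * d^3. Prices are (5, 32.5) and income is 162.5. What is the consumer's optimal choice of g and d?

MU_g = 2·g·d^3 and MU_d = 3·g^2·d^2.
MRS = MU_g/MU_d = (2/3)·d/g.
Tangency: set MRS = p_g/p_d = 5/32.5 = 2/13.
So (2/3)·d/g = 2/13, i.e. d = (3/13)·g.
Substitute into the budget 5·g + 32.5·d = 162.5: 12.5·g = 162.5, so g* = 13.
Then d* = (3/13)·13 = 3.

g* = 13, d* = 3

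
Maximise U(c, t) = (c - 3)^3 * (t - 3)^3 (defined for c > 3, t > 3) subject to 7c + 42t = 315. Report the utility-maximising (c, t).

c* = 15, t* = 5

MU_c = 3·(c−3)^2·(t−3)^3, MU_t = 3·(c−3)^3·(t−3)^2.
MRS = (t−3)/(c−3).
Tangency: set MRS = p_c/p_t = 7/42 = 1/6.
So (t − 3)/(c − 3) = 1/6, i.e. (t − 3) = (1/6)·(c − 3).
Rewrite the budget in excess-of-subsistence terms: 7·(c − 3) + 42·(t − 3) = 315 − 7·3 − 42·3 = 168.
Substituting, 14·(c − 3) = 168, so c − 3 = 12 and c* = 15.
Then t − 3 = (1/6)·12 = 2, so t* = 5.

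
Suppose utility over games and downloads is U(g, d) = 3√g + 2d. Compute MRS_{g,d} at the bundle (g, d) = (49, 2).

MU_g = 3/(2√g), MU_d = 2.
MRS = 3/(2√g) ÷ 2.
At (49, 2): MRS = 3/28.
The indifference curve has slope −3/28 at this bundle.

MRS = 3/28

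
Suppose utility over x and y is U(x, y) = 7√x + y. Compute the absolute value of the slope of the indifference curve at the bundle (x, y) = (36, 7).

MU_x = 7/(2√x), MU_y = 1.
MRS = 7/(2√x) ÷ 1.
At (36, 7): MRS = 7/12.
That is, one extra unit of x is worth 7/12 units of y at the margin.

MRS = 7/12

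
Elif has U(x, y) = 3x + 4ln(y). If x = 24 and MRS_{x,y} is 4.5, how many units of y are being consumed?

MU_x = 3, MU_y = 4/y.
MRS = 3 ÷ (4/y).
MRS depends only on y: 0.75·y = 4.5 ⇒ y = 4.5/0.75 = 6.

y = 6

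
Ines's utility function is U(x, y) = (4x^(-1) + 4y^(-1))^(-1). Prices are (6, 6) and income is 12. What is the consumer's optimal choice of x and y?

For CES with ρ = -1, MRS = (y/x)^2.
Tangency: set MRS = p_x/p_y = 6/6 = 1.
So (y/x)^2 = 1; taking the square root, y/x = 1, i.e. y = x.
Substitute into the budget 6·x + 6·y = 12: 12·x = 12, so x* = 1 and y* = 1.

x* = 1, y* = 1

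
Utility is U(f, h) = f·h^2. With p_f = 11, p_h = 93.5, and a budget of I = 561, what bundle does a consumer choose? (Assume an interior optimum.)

MU_f = h^2 and MU_h = 2·f·h.
MRS = MU_f/MU_h = (1/2)·h/f.
Tangency: set MRS = p_f/p_h = 11/93.5 = 2/17.
So (1/2)·h/f = 2/17, i.e. h = (4/17)·f.
Substitute into the budget 11·f + 93.5·h = 561: 33·f = 561, so f* = 17.
Then h* = (4/17)·17 = 4.

f* = 17, h* = 4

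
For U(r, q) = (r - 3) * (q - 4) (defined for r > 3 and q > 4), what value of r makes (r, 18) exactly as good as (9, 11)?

r = 6

U(9, 11) = 42.
Set U(r, 18) = 42 and solve.
With q = 18: (18 − 4) = 14, so (r − 3) = 42/14 = 3.
So r = 3 + 3 = 6.
Check: U(6, 18) = 42.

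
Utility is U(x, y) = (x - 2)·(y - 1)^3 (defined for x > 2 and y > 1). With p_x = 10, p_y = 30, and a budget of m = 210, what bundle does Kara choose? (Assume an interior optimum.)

x* = 6, y* = 5

MU_x = (y−1)^3, MU_y = 3·(x−2)·(y−1)^2.
MRS = (1/3)·(y−1)/(x−2).
Tangency: set MRS = p_x/p_y = 10/30 = 1/3.
So (1/3)·(y − 1)/(x − 2) = 1/3, i.e. (y − 1) = (x − 2).
Rewrite the budget in excess-of-subsistence terms: 10·(x − 2) + 30·(y − 1) = 210 − 10·2 − 30·1 = 160.
Substituting, 40·(x − 2) = 160, so x − 2 = 4 and x* = 6.
Then y − 1 = 4, so y* = 5.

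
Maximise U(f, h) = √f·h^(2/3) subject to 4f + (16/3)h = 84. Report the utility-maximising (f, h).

MU_f = 0.5·f^(-0.5)·h^(2/3) and MU_h = 2/3·√f·h^(-1/3).
MRS = MU_f/MU_h = (0.75)·h/f.
Tangency: set MRS = p_f/p_h = 4/(16/3) = 0.75.
So (0.75)·h/f = 0.75, i.e. h = f.
Substitute into the budget 4·f + (16/3)·h = 84: (28/3)·f = 84, so f* = 9.
Then h* = 9.

f* = 9, h* = 9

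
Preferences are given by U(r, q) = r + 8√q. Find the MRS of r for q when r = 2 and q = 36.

MU_r = 1, MU_q = 8/(2√q).
MRS = 1 ÷ (8/(2√q)).
At (2, 36): MRS = 1.5.
That is, one extra unit of r is worth 1.5 units of q at the margin.

MRS = 1.5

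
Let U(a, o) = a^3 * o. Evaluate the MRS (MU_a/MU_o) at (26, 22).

MU_a = 3·a^2·o and MU_o = a^3.
MRS = MU_a/MU_o = (3/1)·o/a.
At (26, 22): MRS = 33/13.
The indifference curve has slope −33/13 at this bundle.

MRS = 33/13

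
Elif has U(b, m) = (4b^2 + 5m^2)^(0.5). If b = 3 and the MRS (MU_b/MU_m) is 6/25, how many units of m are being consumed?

m = 10

For CES with ρ = 2, MRS = (4/5)·(m/b)^(-1).
Setting (4/5)·(m/3)^(-1) = 6/25 gives (m/3)^(-1) = 0.3, so m/3 = 10/3 and m = 10.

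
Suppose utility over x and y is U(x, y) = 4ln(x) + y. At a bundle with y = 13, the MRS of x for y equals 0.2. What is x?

x = 20

MU_x = 4/x, MU_y = 1.
MRS = 4/x ÷ 1.
MRS depends only on x: 4/x = 0.2 ⇒ x = 4/0.2 = 20.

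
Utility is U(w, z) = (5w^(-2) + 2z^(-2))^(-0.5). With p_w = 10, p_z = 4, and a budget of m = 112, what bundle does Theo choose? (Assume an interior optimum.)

For CES with ρ = -2, MRS = (5/2)·(z/w)^3.
Tangency: set MRS = p_w/p_z = 10/4 = 2.5.
So (z/w)^3 = 1; taking the cube root, z/w = 1, i.e. z = w.
Substitute into the budget 10·w + 4·z = 112: 14·w = 112, so w* = 8 and z* = 8.

w* = 8, z* = 8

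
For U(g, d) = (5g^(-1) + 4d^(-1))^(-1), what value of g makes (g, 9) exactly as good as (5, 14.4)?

g = 6

U depends on (g, d) only through S = 5g^(-1) + 4d^(-1), so equal utility means equal S. At (5, 14.4): S = 23/18.
With d = 9: 4·9^(-1) = 4/9, so 5g^(-1) = 23/18 − 4/9 = 5/6, i.e. g^(-1) = 1/6.
Hence g = 1/(1/6) = 6.
Check: U(6, 9) = 0.7826.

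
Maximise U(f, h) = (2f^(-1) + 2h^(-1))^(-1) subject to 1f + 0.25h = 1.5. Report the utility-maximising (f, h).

For CES with ρ = -1, MRS = (h/f)^2.
Tangency: set MRS = p_f/p_h = 1/0.25 = 4.
So (h/f)^2 = 4; taking the square root, h/f = 2, i.e. h = 2·f.
Substitute into the budget 1·f + 0.25·h = 1.5: 1.5·f = 1.5, so f* = 1 and h* = 2·1 = 2.

f* = 1, h* = 2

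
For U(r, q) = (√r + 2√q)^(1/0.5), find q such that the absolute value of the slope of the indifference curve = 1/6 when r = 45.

q = 5

For CES with ρ = 0.5, MRS = (1/2)·√(q/r).
Setting (1/2)·√(q/45) = 1/6 gives √(q/45) = 1/3, so q/45 = 1/9 and q = 5.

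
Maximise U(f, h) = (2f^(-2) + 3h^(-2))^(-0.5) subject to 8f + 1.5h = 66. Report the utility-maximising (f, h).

f* = 6, h* = 12

For CES with ρ = -2, MRS = (2/3)·(h/f)^3.
Tangency: set MRS = p_f/p_h = 8/1.5 = 16/3.
So (h/f)^3 = 8; taking the cube root, h/f = 2, i.e. h = 2·f.
Substitute into the budget 8·f + 1.5·h = 66: 11·f = 66, so f* = 6 and h* = 2·6 = 12.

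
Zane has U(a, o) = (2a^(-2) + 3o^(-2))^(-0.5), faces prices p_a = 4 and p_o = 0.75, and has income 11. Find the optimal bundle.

For CES with ρ = -2, MRS = (2/3)·(o/a)^3.
Tangency: set MRS = p_a/p_o = 4/0.75 = 16/3.
So (o/a)^3 = 8; taking the cube root, o/a = 2, i.e. o = 2·a.
Substitute into the budget 4·a + 0.75·o = 11: 5.5·a = 11, so a* = 2 and o* = 2·2 = 4.

a* = 2, o* = 4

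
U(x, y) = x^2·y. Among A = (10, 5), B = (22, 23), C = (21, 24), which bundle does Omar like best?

Evaluate utility at each bundle:
U(A) = 500.
U(B) = 11132.
U(C) = 10584.
Highest utility is B, so B ≻ C ≻ A.

Bundle B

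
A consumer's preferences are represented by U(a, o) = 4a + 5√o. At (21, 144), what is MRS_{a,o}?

MU_a = 4, MU_o = 5/(2√o).
MRS = 4 ÷ (5/(2√o)).
At (21, 144): MRS = 19.2.
The indifference curve has slope −19.2 at this bundle.

MRS = 19.2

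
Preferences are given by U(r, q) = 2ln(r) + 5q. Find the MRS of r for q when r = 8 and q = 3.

MU_r = 2/r, MU_q = 5.
MRS = 2/r ÷ 5.
At (8, 3): MRS = 0.05.
That is, one extra unit of r is worth 0.05 units of q at the margin.

MRS = 0.05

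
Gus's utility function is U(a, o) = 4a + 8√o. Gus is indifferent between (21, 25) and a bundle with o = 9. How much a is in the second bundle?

U(21, 25) = 124.
Set U(a, 9) = 124 and solve.
With o = 9: √9 = 3, so 4a = 124 − 8·3 = 100 and a = 25.
Check: U(25, 9) = 124.

a = 25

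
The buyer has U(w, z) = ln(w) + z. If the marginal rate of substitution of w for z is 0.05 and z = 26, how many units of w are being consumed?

w = 20

MU_w = 1/w, MU_z = 1.
MRS = 1/w ÷ 1.
MRS depends only on w: 1/w = 0.05 ⇒ w = 1/0.05 = 20.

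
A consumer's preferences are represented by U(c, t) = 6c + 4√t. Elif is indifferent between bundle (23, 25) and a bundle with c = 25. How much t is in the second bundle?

U(23, 25) = 158.
Set U(25, t) = 158 and solve.
With c = 25: 4√t = 158 − 6·25 = 8, so √t = 2 and t = 4.
Check: U(25, 4) = 158.

t = 4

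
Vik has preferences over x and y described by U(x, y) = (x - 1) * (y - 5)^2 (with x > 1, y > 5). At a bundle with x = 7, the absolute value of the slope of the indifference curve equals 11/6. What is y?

y = 27

MU_x = (y−5)^2, MU_y = 2·(x−1)·(y−5).
MRS = (1/2)·(y−5)/(x−1).
Substitute x = 7: MRS = (y − 5)/12. Setting this equal to 11/6 gives y − 5 = (11/6)·12 = 22, so y = 27.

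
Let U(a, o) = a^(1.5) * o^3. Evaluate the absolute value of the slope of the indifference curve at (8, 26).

MRS = 1.625

MU_a = 1.5·√a·o^3 and MU_o = 3·a^(1.5)·o^2.
MRS = MU_a/MU_o = (0.5)·o/a.
At (8, 26): MRS = 1.625.
The indifference curve has slope −1.625 at this bundle.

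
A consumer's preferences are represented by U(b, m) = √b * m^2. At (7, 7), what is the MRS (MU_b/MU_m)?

MRS = 0.25

MU_b = 0.5·b^(-0.5)·m^2 and MU_m = 2·√b·m.
MRS = MU_b/MU_m = (0.25)·m/b.
At (7, 7): MRS = 0.25.
So at (7, 7) the consumer would give up 0.25 units of m for one more unit of b.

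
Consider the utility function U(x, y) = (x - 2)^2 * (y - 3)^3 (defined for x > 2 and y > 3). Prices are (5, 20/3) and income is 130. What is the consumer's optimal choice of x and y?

MU_x = 2·(x−2)·(y−3)^3, MU_y = 3·(x−2)^2·(y−3)^2.
MRS = (2/3)·(y−3)/(x−2).
Tangency: set MRS = p_x/p_y = 5/(20/3) = 0.75.
So (2/3)·(y − 3)/(x − 2) = 0.75, i.e. (y − 3) = 1.125·(x − 2).
Rewrite the budget in excess-of-subsistence terms: 5·(x − 2) + (20/3)·(y − 3) = 130 − 5·2 − (20/3)·3 = 100.
Substituting, 12.5·(x − 2) = 100, so x − 2 = 8 and x* = 10.
Then y − 3 = 1.125·8 = 9, so y* = 12.

x* = 10, y* = 12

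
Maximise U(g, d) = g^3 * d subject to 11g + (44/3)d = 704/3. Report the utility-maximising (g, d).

MU_g = 3·g^2·d and MU_d = g^3.
MRS = MU_g/MU_d = (3/1)·d/g.
Tangency: set MRS = p_g/p_d = 11/(44/3) = 0.75.
So (3/1)·d/g = 0.75, i.e. d = 0.25·g.
Substitute into the budget 11·g + (44/3)·d = 704/3: (44/3)·g = 704/3, so g* = 16.
Then d* = 0.25·16 = 4.

g* = 16, d* = 4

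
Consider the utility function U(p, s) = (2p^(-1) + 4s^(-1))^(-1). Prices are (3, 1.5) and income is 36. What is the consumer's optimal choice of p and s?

p* = 6, s* = 12

For CES with ρ = -1, MRS = (2/4)·(s/p)^2.
Tangency: set MRS = p_p/p_s = 3/1.5 = 2.
So (s/p)^2 = 4; taking the square root, s/p = 2, i.e. s = 2·p.
Substitute into the budget 3·p + 1.5·s = 36: 6·p = 36, so p* = 6 and s* = 2·6 = 12.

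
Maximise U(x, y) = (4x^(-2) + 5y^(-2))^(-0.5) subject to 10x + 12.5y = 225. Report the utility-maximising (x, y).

x* = 10, y* = 10

For CES with ρ = -2, MRS = (4/5)·(y/x)^3.
Tangency: set MRS = p_x/p_y = 10/12.5 = 0.8.
So (y/x)^3 = 1; taking the cube root, y/x = 1, i.e. y = x.
Substitute into the budget 10·x + 12.5·y = 225: 22.5·x = 225, so x* = 10 and y* = 10.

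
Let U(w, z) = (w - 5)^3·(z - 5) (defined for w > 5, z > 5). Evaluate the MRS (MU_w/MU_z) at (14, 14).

MU_w = 3·(w−5)^2·(z−5), MU_z = (w−5)^3.
MRS = (3/1)·(z−5)/(w−5).
At (14, 14): MRS = 3.
The indifference curve has slope −3 at this bundle.

MRS = 3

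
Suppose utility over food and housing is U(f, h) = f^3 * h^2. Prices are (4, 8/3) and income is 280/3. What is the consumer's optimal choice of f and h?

MU_f = 3·f^2·h^2 and MU_h = 2·f^3·h.
MRS = MU_f/MU_h = (3/2)·h/f.
Tangency: set MRS = p_f/p_h = 4/(8/3) = 1.5.
So (3/2)·h/f = 1.5, i.e. h = f.
Substitute into the budget 4·f + (8/3)·h = 280/3: (20/3)·f = 280/3, so f* = 14.
Then h* = 14.

f* = 14, h* = 14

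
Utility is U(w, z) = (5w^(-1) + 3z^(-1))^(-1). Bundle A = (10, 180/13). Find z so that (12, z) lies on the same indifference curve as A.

z = 10

U depends on (w, z) only through S = 5w^(-1) + 3z^(-1), so equal utility means equal S. At (10, 180/13): S = 43/60.
With w = 12: 5·12^(-1) = 5/12, so 3z^(-1) = 43/60 − 5/12 = 0.3, i.e. z^(-1) = 0.1.
Hence z = 1/0.1 = 10.
Check: U(12, 10) = 1.3953.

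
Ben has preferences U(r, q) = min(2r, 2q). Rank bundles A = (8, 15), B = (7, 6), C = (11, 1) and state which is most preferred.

Evaluate utility at each bundle:
U(A) = 16.
U(B) = 12.
U(C) = 2.
Highest utility is A, so A ≻ B ≻ C.

Bundle A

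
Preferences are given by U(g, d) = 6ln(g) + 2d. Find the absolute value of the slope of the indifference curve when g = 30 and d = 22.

MRS = 0.1

MU_g = 6/g, MU_d = 2.
MRS = 6/g ÷ 2.
At (30, 22): MRS = 0.1.
So at (30, 22) the consumer would give up 0.1 units of d for one more unit of g.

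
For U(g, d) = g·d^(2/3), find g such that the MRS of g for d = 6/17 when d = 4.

MU_g = d^(2/3) and MU_d = 2/3·g·d^(-1/3).
MRS = MU_g/MU_d = (1.5)·d/g.
Substitute d = 4: MRS = 6/g. Setting 6/g = 6/17 gives g = 6/(6/17) = 17.

g = 17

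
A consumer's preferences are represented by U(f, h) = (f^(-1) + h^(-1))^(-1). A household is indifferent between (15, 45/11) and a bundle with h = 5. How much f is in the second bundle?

U depends on (f, h) only through S = f^(-1) + h^(-1), so equal utility means equal S. At (15, 45/11): S = 14/45.
With h = 5: 5^(-1) = 0.2, so f^(-1) = 14/45 − 0.2 = 1/9.
Hence f = 1/(1/9) = 9.
Check: U(9, 5) = 3.2143.

f = 9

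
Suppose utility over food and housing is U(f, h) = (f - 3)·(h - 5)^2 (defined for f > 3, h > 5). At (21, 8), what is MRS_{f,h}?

MU_f = (h−5)^2, MU_h = 2·(f−3)·(h−5).
MRS = (1/2)·(h−5)/(f−3).
At (21, 8): MRS = 1/12.
That is, one extra unit of f is worth 1/12 units of h at the margin.

MRS = 1/12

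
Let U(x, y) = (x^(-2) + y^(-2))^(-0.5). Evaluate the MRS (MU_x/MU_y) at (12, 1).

MRS = 1/1728

For CES with ρ = -2, MRS = (y/x)^3.
At (12, 1): MRS = 1/1728.
So at (12, 1) the consumer would give up 1/1728 units of y for one more unit of x.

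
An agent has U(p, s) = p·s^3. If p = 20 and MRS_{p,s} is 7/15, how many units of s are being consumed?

MU_p = s^3 and MU_s = 3·p·s^2.
MRS = MU_p/MU_s = (1/3)·s/p.
Substitute p = 20: MRS = s/60. Setting s/60 = 7/15 gives s = (7/15)·60 = 28.

s = 28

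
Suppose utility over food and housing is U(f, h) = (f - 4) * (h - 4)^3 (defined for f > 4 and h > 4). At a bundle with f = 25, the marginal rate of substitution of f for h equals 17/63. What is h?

h = 21

MU_f = (h−4)^3, MU_h = 3·(f−4)·(h−4)^2.
MRS = (1/3)·(h−4)/(f−4).
Substitute f = 25: MRS = (h − 4)/63. Setting this equal to 17/63 gives h − 4 = (17/63)·63 = 17, so h = 21.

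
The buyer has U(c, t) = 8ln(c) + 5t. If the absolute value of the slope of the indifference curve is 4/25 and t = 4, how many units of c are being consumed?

c = 10

MU_c = 8/c, MU_t = 5.
MRS = 8/c ÷ 5.
MRS depends only on c: 1.6/c = 4/25 ⇒ c = 1.6/(4/25) = 10.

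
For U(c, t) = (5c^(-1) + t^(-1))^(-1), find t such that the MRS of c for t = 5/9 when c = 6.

t = 2

For CES with ρ = -1, MRS = (5/1)·(t/c)^2.
Setting (5/1)·(t/6)^2 = 5/9 gives (t/6)^2 = 1/9, so t/6 = 1/3 and t = 2.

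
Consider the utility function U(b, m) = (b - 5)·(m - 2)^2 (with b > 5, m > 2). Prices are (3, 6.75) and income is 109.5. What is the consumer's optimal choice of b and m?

MU_b = (m−2)^2, MU_m = 2·(b−5)·(m−2).
MRS = (1/2)·(m−2)/(b−5).
Tangency: set MRS = p_b/p_m = 3/6.75 = 4/9.
So (1/2)·(m − 2)/(b − 5) = 4/9, i.e. (m − 2) = (8/9)·(b − 5).
Rewrite the budget in excess-of-subsistence terms: 3·(b − 5) + 6.75·(m − 2) = 109.5 − 3·5 − 6.75·2 = 81.
Substituting, 9·(b − 5) = 81, so b − 5 = 9 and b* = 14.
Then m − 2 = (8/9)·9 = 8, so m* = 10.

b* = 14, m* = 10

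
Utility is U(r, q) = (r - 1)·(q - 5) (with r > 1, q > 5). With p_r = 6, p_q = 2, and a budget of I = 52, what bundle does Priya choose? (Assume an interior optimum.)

MU_r = (q−5), MU_q = (r−1).
MRS = (q−5)/(r−1).
Tangency: set MRS = p_r/p_q = 6/2 = 3.
So (q − 5)/(r − 1) = 3, i.e. (q − 5) = 3·(r − 1).
Rewrite the budget in excess-of-subsistence terms: 6·(r − 1) + 2·(q − 5) = 52 − 6·1 − 2·5 = 36.
Substituting, 12·(r − 1) = 36, so r − 1 = 3 and r* = 4.
Then q − 5 = 3·3 = 9, so q* = 14.

r* = 4, q* = 14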